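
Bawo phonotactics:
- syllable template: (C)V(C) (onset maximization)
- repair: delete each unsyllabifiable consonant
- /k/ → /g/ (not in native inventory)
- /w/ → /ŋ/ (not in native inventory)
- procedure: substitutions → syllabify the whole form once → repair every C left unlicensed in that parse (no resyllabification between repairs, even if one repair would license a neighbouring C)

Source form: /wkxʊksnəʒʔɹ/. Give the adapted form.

Substitution: /w/ → /ŋ/, /k/ → /g/, giving /ŋgxʊgsnəʒʔɹ/.
Syllabifying with onset maximization leaves /ŋ/, /g/, /s/, /ʔ/, /ɹ/ stranded (at most one coda consonant is licensed; onsets are limited to one consonant).
Deleting the stranded consonants removes /ŋ/, /g/, /s/, /ʔ/, /ɹ/.

xʊgnəʒ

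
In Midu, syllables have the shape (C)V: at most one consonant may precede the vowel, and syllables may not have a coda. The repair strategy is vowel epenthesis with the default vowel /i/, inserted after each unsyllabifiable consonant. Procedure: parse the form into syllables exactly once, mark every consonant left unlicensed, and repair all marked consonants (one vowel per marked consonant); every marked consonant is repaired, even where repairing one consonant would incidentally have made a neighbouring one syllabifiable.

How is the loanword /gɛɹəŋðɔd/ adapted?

The consonants /ŋ/, /d/ cannot be parsed into a legal (C)V syllable (no codas are permitted; onsets are limited to one consonant).
Inserting the epenthetic vowel yields /ŋ/ → /ŋi/, /d/ → /di/.

gɛɹəŋiðɔdi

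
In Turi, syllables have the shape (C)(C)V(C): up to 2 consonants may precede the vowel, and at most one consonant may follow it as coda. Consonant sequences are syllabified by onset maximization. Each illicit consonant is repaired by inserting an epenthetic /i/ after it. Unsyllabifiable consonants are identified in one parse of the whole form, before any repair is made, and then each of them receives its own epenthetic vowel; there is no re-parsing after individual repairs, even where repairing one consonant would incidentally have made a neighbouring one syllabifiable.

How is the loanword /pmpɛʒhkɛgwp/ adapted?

pimpɛʒhkɛgwipi

Syllabifying with onset maximization leaves /p/, /w/, /p/ stranded (at most one coda consonant is licensed; onsets may contain at most 2 consonants).
Inserting the epenthetic vowel yields /p/ → /pi/, /w/ → /wi/, /p/ → /pi/.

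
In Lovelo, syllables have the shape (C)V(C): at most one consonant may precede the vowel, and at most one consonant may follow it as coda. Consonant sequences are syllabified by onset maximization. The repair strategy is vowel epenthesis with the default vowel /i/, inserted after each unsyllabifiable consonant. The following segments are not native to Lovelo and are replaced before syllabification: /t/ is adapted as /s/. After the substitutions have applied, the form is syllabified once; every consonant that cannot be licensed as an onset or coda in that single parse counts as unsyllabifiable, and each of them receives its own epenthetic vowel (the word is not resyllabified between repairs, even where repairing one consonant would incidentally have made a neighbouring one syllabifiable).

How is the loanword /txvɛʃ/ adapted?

sixivɛʃ

Substitution: /t/ → /s/, giving /sxvɛʃ/.
Under (C)V(C), the unsyllabifiable consonants are /s/, /x/ (at most one coda consonant is licensed; onsets are limited to one consonant).
Inserting the epenthetic vowel yields /s/ → /si/, /x/ → /xi/.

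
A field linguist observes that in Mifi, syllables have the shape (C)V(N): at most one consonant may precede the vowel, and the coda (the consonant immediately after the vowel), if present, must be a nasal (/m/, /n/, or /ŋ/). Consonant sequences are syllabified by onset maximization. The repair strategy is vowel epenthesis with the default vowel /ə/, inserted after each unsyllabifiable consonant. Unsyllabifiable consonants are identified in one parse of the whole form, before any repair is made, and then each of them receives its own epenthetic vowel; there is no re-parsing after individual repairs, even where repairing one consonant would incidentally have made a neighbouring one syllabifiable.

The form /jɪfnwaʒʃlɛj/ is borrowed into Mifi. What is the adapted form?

jɪfənəwaʒəʃəlɛjə

The consonants /f/, /n/, /ʒ/, /ʃ/, /j/ cannot be parsed into a legal (C)V(N) syllable (only a nasal (/m/, /n/, or /ŋ/) is licensed in coda position; onsets are limited to one consonant).
Each unlicensed consonant becomes the onset of a new syllable: /f/ → /fə/, /n/ → /nə/, /ʒ/ → /ʒə/, /ʃ/ → /ʃə/, /j/ → /jə/.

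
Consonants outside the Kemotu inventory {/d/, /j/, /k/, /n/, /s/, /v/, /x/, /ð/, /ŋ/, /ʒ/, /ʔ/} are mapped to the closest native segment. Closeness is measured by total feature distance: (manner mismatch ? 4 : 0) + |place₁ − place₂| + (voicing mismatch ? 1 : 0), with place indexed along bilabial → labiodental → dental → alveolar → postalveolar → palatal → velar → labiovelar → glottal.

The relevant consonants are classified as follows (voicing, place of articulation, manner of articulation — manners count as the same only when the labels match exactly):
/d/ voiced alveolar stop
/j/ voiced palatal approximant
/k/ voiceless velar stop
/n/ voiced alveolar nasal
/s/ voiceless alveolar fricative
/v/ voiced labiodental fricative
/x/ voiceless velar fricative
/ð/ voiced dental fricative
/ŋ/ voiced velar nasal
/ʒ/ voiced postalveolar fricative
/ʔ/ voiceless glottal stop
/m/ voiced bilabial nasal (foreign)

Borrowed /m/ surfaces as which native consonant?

n

/n/ is closest: same manner (nasal), place distance 3 (bilabial→alveolar), same voicing; total 3. Next closest is /v/ at distance 5.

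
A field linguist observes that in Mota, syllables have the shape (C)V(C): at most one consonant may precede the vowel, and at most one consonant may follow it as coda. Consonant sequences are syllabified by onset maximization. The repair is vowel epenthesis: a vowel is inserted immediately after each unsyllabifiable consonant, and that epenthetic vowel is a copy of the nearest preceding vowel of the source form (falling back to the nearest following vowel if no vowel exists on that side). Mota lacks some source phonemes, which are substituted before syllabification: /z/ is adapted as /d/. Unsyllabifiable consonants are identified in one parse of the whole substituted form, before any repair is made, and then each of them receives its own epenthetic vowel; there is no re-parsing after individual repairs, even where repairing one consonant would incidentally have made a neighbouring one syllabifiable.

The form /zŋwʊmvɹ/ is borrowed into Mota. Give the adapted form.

dʊŋʊwʊmvʊɹʊ

Substitution: /z/ → /d/, giving /dŋwʊmvɹ/.
Syllabifying with onset maximization leaves /d/, /ŋ/, /v/, /ɹ/ stranded (at most one coda consonant is licensed; onsets are limited to one consonant).
Inserting the epenthetic vowel yields /d/ → /dʊ/, /ŋ/ → /ŋʊ/, /v/ → /vʊ/, /ɹ/ → /ɹʊ/.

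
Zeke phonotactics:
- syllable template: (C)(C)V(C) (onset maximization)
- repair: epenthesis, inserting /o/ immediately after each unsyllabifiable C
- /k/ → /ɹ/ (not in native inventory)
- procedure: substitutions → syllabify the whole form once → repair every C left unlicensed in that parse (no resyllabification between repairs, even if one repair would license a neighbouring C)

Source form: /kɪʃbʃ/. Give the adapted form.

Substitution: /k/ → /ɹ/, giving /ɹɪʃbʃ/.
The consonants /b/, /ʃ/ cannot be parsed into a legal (C)(C)V(C) syllable (at most one coda consonant is licensed; onsets may contain at most 2 consonants).
Inserting the epenthetic vowel yields /b/ → /bo/, /ʃ/ → /ʃo/.

ɹɪʃboʃo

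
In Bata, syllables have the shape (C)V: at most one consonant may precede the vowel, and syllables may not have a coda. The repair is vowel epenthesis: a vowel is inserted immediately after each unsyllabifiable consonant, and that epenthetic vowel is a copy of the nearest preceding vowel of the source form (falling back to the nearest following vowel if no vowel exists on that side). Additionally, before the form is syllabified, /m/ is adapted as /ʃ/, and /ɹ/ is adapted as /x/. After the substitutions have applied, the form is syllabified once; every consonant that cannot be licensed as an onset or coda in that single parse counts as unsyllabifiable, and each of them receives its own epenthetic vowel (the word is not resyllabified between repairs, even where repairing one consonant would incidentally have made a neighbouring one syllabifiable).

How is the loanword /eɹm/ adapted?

exeʃe

Substitution: /ɹ/ → /x/, /m/ → /ʃ/, giving /exʃ/.
Under (C)V, the unsyllabifiable consonants are /x/, /ʃ/ (no codas are permitted; onsets are limited to one consonant).
Each unlicensed consonant becomes the onset of a new syllable: /x/ → /xe/, /ʃ/ → /ʃe/.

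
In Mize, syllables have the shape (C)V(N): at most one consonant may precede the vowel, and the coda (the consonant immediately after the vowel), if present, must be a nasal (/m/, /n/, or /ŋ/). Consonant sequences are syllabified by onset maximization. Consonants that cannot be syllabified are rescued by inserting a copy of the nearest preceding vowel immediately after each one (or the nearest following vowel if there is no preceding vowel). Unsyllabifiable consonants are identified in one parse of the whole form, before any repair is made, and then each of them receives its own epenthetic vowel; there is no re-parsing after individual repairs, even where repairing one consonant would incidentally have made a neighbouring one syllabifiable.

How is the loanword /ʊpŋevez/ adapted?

Syllabifying with onset maximization leaves /p/, /z/ stranded (only a nasal (/m/, /n/, or /ŋ/) is licensed in coda position; onsets are limited to one consonant).
Each unlicensed consonant becomes the onset of a new syllable: /p/ → /pʊ/, /z/ → /ze/.

ʊpʊŋeveze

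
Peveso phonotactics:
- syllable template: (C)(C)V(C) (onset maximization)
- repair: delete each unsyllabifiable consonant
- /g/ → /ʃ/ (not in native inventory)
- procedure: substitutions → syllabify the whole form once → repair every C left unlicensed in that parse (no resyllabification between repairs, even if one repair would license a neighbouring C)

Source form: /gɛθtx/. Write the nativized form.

Substitution: /g/ → /ʃ/, giving /ʃɛθtx/.
The consonants /t/, /x/ cannot be parsed into a legal (C)(C)V(C) syllable (at most one coda consonant is licensed; onsets may contain at most 2 consonants).
Deleting the stranded consonants removes /t/, /x/.

ʃɛθ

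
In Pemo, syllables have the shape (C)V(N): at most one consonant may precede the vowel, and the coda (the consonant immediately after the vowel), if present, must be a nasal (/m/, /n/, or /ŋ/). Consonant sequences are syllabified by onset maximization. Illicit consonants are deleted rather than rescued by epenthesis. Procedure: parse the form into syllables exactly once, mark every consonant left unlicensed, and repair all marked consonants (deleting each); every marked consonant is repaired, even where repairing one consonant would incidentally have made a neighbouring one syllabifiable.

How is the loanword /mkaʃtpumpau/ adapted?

kapumpau

The consonants /m/, /ʃ/, /t/ cannot be parsed into a legal (C)V(N) syllable (only a nasal (/m/, /n/, or /ŋ/) is licensed in coda position; onsets are limited to one consonant).
Deletion applies to /m/, /ʃ/, /t/.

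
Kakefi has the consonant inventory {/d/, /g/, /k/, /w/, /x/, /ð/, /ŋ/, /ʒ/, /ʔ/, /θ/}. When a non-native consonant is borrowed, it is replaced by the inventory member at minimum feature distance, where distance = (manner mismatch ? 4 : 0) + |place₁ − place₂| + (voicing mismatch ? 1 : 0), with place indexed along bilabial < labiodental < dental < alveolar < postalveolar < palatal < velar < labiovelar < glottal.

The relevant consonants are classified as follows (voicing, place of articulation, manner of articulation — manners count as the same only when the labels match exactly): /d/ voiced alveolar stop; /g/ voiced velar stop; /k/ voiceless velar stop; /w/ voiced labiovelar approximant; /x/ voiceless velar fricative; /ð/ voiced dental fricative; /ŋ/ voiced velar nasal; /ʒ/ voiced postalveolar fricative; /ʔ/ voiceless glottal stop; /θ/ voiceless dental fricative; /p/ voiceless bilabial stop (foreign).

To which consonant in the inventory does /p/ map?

/d/ is closest: same manner (stop), place distance 3 (bilabial→alveolar), voicing differs (+1); total 4. Next closest is /k/ at distance 6.

d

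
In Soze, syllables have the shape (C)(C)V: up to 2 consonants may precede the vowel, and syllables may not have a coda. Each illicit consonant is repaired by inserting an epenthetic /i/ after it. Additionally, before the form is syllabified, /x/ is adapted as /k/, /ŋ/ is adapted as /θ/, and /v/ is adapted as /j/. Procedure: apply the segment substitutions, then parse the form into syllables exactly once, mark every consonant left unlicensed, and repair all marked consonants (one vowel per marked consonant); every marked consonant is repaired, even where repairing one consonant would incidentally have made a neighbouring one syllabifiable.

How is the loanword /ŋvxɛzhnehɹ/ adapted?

Substitution: /ŋ/ → /θ/, /v/ → /j/, /x/ → /k/, giving /θjkɛzhnehɹ/.
The consonants /θ/, /z/, /h/, /ɹ/ cannot be parsed into a legal (C)(C)V syllable (no codas are permitted; onsets may contain at most 2 consonants).
Inserting the epenthetic vowel yields /θ/ → /θi/, /z/ → /zi/, /h/ → /hi/, /ɹ/ → /ɹi/.

θijkɛzihnehiɹi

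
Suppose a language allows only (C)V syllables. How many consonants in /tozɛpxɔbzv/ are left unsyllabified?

The consonants /p/, /b/, /z/, /v/ cannot be parsed into a legal (C)V syllable (no codas are permitted; onsets are limited to one consonant).

4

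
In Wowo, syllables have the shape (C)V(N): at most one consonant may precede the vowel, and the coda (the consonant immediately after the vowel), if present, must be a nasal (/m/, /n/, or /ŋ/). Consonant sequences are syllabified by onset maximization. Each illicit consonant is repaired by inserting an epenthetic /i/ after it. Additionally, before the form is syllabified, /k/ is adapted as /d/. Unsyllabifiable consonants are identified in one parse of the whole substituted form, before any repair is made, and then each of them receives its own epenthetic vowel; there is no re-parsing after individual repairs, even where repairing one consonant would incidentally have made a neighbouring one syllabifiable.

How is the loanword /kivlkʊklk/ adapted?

Substitution: /k/ → /d/, giving /divldʊdld/.
Syllabifying with onset maximization leaves /v/, /l/, /d/, /l/, /d/ stranded (only a nasal (/m/, /n/, or /ŋ/) is licensed in coda position; onsets are limited to one consonant).
Each unlicensed consonant becomes the onset of a new syllable: /v/ → /vi/, /l/ → /li/, /d/ → /di/, /l/ → /li/, /d/ → /di/.

divilidʊdilidi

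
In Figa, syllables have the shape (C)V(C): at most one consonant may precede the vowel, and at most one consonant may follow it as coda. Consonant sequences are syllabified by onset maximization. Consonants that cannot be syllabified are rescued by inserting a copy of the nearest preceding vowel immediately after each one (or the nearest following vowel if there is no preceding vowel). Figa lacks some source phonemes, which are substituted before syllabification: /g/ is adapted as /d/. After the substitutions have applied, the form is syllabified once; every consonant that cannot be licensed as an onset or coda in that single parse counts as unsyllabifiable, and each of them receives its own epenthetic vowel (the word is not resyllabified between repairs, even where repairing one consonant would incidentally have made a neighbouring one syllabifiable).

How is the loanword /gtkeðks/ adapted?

Substitution: /g/ → /d/, giving /dtkeðks/.
The consonants /d/, /t/, /k/, /s/ cannot be parsed into a legal (C)V(C) syllable (at most one coda consonant is licensed; onsets are limited to one consonant).
Epenthesis after each stranded consonant: /d/ → /de/, /t/ → /te/, /k/ → /ke/, /s/ → /se/.

detekeðkese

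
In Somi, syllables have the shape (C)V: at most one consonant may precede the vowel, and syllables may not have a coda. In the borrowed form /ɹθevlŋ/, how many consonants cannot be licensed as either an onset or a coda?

The consonants /ɹ/, /v/, /l/, /ŋ/ cannot be parsed into a legal (C)V syllable (no codas are permitted; onsets are limited to one consonant).

4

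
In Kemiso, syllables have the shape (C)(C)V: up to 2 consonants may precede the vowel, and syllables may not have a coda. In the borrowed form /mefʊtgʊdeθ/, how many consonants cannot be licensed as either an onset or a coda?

Under (C)(C)V, the unsyllabifiable consonants are /θ/ (no codas are permitted; onsets may contain at most 2 consonants).

1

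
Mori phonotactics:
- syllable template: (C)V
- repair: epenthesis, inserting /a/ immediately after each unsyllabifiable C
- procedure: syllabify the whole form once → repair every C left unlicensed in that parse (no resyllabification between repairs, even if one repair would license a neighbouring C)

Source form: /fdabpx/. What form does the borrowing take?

Syllabifying with onset maximization leaves /f/, /b/, /p/, /x/ stranded (no codas are permitted; onsets are limited to one consonant).
Epenthesis after each stranded consonant: /f/ → /fa/, /b/ → /ba/, /p/ → /pa/, /x/ → /xa/.

fadabapaxa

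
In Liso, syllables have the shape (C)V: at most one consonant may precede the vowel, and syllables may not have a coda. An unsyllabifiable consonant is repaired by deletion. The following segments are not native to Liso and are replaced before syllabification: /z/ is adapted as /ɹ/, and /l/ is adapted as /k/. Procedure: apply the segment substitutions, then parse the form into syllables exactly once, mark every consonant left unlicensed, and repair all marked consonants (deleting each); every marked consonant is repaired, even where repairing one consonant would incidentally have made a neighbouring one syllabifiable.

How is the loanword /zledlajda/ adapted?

kekada

Substitution: /z/ → /ɹ/, /l/ → /k/, giving /ɹkedkajda/.
Syllabifying with onset maximization leaves /ɹ/, /d/, /j/ stranded (no codas are permitted; onsets are limited to one consonant).
Deleting the stranded consonants removes /ɹ/, /d/, /j/.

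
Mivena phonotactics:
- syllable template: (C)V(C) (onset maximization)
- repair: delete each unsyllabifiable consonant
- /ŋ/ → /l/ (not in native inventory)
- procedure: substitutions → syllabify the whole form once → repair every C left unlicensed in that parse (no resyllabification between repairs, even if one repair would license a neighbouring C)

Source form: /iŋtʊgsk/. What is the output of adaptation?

Substitution: /ŋ/ → /l/, giving /iltʊgsk/.
The consonants /s/, /k/ cannot be parsed into a legal (C)V(C) syllable (at most one coda consonant is licensed; onsets are limited to one consonant).
Each unlicensed consonant is deleted: /s/, /k/.

iltʊg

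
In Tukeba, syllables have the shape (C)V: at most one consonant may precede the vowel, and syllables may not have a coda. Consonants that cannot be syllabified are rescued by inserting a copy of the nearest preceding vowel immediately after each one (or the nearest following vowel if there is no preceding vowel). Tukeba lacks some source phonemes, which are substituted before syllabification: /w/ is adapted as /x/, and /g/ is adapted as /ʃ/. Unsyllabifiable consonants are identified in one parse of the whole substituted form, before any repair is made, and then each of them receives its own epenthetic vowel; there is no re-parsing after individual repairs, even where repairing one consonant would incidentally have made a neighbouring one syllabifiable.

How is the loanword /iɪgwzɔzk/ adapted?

Substitution: /g/ → /ʃ/, /w/ → /x/, giving /iɪʃxzɔzk/.
Syllabifying with onset maximization leaves /ʃ/, /x/, /z/, /k/ stranded (no codas are permitted; onsets are limited to one consonant).
Each unlicensed consonant becomes the onset of a new syllable: /ʃ/ → /ʃɪ/, /x/ → /xɪ/, /z/ → /zɔ/, /k/ → /kɔ/.

iɪʃɪxɪzɔzɔkɔ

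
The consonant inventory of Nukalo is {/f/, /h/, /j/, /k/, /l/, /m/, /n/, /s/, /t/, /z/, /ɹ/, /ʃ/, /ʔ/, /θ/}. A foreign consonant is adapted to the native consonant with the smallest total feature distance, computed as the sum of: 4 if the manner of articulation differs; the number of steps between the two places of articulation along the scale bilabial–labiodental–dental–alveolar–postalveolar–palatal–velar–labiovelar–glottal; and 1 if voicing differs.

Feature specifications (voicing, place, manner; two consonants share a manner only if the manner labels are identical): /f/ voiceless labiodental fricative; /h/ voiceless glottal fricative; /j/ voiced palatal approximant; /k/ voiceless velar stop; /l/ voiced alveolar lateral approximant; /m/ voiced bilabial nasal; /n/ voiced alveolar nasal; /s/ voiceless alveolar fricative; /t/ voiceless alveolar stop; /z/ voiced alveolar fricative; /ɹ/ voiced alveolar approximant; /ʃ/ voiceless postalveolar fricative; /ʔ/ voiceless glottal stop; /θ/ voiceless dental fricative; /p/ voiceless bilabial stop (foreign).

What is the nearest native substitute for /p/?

t

/t/ is closest: same manner (stop), place distance 3 (bilabial→alveolar), same voicing; total 3. Next closest is /f/ at distance 5.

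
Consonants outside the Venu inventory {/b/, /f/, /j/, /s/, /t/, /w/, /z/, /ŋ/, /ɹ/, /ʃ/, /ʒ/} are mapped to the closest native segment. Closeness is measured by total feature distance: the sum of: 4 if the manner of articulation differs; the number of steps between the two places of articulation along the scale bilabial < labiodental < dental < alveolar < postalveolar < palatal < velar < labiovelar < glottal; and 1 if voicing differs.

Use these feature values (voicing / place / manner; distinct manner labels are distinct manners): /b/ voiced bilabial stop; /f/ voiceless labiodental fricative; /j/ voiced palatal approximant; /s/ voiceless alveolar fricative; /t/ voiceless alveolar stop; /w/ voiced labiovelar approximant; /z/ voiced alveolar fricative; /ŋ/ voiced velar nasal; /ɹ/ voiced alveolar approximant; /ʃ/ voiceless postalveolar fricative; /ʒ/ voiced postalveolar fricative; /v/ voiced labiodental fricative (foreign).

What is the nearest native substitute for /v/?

f

/f/ is closest: same manner (fricative), place distance 0 (labiodental→labiodental), voicing differs (+1); total 1. Next closest is /z/ at distance 2.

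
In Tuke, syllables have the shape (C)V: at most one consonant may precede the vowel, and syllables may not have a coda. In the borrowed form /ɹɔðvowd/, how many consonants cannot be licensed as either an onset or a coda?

The consonants /ð/, /w/, /d/ cannot be parsed into a legal (C)V syllable (no codas are permitted; onsets are limited to one consonant).

3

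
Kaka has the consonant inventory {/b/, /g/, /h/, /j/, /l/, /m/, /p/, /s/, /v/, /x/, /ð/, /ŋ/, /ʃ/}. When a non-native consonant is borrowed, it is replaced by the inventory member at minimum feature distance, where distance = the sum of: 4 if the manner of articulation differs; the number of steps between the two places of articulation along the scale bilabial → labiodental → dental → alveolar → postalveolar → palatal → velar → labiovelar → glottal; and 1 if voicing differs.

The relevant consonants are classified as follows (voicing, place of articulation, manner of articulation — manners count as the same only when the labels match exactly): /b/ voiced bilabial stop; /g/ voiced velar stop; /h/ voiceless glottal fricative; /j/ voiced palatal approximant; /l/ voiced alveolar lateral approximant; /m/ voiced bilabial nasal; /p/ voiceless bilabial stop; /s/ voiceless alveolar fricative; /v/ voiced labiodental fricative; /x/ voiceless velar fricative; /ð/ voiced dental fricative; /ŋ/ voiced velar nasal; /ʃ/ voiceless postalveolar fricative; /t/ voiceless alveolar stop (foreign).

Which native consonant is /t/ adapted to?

p

/p/ is closest: same manner (stop), place distance 3 (alveolar→bilabial), same voicing; total 3. Next closest is /b/ at distance 4.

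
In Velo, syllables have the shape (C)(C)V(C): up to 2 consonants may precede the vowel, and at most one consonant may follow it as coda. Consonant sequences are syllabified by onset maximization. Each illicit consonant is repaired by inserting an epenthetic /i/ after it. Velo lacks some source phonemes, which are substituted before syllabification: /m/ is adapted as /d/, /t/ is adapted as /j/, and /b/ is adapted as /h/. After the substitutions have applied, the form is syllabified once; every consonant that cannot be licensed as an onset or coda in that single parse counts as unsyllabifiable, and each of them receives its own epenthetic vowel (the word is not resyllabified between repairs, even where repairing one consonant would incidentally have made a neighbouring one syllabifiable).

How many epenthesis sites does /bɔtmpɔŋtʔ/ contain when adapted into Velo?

After substitution the input is /hɔjdpɔŋjʔ/.
The unsyllabifiable consonants are /j/, /ʔ/; each receives one epenthetic vowel.

2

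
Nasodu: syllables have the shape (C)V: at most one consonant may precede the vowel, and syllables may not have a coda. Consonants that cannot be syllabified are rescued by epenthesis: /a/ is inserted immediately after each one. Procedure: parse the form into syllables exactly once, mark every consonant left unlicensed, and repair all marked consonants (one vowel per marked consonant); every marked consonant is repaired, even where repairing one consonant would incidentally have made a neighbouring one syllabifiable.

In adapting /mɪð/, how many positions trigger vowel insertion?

The unsyllabifiable consonants are /ð/; each receives one epenthetic vowel.

1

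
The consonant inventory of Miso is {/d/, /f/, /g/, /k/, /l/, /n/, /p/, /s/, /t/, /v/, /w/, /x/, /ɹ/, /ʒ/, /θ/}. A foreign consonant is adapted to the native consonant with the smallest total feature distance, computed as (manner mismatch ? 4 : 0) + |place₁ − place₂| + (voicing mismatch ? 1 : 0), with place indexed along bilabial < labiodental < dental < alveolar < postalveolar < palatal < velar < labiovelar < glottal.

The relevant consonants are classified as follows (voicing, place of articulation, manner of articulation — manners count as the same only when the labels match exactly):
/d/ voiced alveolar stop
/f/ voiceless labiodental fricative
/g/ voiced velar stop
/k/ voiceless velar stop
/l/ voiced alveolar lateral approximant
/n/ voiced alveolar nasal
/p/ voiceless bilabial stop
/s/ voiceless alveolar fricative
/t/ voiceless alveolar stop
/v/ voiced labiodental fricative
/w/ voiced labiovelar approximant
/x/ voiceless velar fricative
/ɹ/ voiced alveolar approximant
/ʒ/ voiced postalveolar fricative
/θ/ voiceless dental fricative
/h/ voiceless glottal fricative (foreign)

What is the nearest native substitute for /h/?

/x/ is closest: same manner (fricative), place distance 2 (glottal→velar), same voicing; total 2. Next closest is /s/ at distance 5.

x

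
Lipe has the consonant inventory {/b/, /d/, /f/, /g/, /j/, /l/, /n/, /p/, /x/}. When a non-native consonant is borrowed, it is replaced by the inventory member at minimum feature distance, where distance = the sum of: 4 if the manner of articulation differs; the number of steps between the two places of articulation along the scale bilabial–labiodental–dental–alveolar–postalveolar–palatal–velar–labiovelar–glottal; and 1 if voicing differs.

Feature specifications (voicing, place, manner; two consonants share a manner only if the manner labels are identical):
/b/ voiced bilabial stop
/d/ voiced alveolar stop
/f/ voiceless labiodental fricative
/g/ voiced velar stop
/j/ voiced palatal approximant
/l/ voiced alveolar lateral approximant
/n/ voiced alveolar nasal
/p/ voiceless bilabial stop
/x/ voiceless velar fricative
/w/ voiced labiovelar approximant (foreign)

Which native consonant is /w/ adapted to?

/j/ is closest: same manner (approximant), place distance 2 (labiovelar→palatal), same voicing; total 2. Next closest is /g/ at distance 5.

j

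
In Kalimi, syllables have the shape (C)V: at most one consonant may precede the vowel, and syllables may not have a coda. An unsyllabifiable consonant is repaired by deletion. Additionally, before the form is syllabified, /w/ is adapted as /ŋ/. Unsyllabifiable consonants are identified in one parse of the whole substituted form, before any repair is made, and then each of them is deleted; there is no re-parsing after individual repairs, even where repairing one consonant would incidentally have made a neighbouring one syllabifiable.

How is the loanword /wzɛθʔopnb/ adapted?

Substitution: /w/ → /ŋ/, giving /ŋzɛθʔopnb/.
Under (C)V, the unsyllabifiable consonants are /ŋ/, /θ/, /p/, /n/, /b/ (no codas are permitted; onsets are limited to one consonant).
Deleting the stranded consonants removes /ŋ/, /θ/, /p/, /n/, /b/.

zɛʔo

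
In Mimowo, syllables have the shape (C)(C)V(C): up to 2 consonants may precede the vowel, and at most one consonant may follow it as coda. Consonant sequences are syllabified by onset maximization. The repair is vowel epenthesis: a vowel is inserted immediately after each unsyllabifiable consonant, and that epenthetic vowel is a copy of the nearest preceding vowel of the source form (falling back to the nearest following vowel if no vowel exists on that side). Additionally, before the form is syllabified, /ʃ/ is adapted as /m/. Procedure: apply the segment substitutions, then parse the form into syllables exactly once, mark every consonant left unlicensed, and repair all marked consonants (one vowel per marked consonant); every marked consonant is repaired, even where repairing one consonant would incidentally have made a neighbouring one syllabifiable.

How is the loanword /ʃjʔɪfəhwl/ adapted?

Substitution: /ʃ/ → /m/, giving /mjʔɪfəhwl/.
The consonants /m/, /w/, /l/ cannot be parsed into a legal (C)(C)V(C) syllable (at most one coda consonant is licensed; onsets may contain at most 2 consonants).
Each unlicensed consonant becomes the onset of a new syllable: /m/ → /mɪ/, /w/ → /wə/, /l/ → /lə/.

mɪjʔɪfəhwələ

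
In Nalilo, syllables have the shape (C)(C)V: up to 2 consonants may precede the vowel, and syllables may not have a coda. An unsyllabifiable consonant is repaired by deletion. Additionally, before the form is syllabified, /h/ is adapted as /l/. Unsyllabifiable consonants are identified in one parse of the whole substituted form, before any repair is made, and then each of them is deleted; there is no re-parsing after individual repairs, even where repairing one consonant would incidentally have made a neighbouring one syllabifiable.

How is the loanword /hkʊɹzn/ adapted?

lkʊ

Substitution: /h/ → /l/, giving /lkʊɹzn/.
Syllabifying with onset maximization leaves /ɹ/, /z/, /n/ stranded (no codas are permitted; onsets may contain at most 2 consonants).
Deletion applies to /ɹ/, /z/, /n/.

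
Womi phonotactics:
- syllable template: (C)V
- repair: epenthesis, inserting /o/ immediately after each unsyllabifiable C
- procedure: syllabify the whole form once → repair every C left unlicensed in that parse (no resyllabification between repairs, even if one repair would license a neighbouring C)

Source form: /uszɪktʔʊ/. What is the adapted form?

usozɪkotoʔʊ

Syllabifying with onset maximization leaves /s/, /k/, /t/ stranded (no codas are permitted; onsets are limited to one consonant).
Each unlicensed consonant becomes the onset of a new syllable: /s/ → /so/, /k/ → /ko/, /t/ → /to/.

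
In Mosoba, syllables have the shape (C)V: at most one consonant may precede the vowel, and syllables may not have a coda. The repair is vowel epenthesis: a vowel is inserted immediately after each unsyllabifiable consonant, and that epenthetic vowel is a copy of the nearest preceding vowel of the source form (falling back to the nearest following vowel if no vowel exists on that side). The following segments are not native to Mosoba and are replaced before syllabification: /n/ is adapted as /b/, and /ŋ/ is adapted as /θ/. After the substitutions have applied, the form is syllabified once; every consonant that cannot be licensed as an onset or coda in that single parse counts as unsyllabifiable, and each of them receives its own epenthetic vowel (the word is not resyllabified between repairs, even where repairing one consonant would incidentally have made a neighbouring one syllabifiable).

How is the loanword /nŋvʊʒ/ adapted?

Substitution: /n/ → /b/, /ŋ/ → /θ/, giving /bθvʊʒ/.
The consonants /b/, /θ/, /ʒ/ cannot be parsed into a legal (C)V syllable (no codas are permitted; onsets are limited to one consonant).
Inserting the epenthetic vowel yields /b/ → /bʊ/, /θ/ → /θʊ/, /ʒ/ → /ʒʊ/.

bʊθʊvʊʒʊ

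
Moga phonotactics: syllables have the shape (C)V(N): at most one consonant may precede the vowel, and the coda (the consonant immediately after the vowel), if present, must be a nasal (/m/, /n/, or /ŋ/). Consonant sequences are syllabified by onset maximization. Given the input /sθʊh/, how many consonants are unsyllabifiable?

The consonants /s/, /h/ cannot be parsed into a legal (C)V(N) syllable (only a nasal (/m/, /n/, or /ŋ/) is licensed in coda position; onsets are limited to one consonant).

2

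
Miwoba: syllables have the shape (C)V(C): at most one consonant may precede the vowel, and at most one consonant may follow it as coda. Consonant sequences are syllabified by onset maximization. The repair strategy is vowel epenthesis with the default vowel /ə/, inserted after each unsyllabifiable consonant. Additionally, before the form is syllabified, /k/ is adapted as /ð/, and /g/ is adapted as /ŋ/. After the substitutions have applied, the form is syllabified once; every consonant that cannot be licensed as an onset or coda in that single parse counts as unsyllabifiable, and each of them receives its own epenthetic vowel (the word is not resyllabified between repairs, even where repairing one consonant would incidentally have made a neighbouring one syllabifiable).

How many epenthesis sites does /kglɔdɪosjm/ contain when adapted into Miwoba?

4

After substitution the input is /ðŋlɔdɪosjm/.
The unsyllabifiable consonants are /ð/, /ŋ/, /j/, /m/; each receives one epenthetic vowel.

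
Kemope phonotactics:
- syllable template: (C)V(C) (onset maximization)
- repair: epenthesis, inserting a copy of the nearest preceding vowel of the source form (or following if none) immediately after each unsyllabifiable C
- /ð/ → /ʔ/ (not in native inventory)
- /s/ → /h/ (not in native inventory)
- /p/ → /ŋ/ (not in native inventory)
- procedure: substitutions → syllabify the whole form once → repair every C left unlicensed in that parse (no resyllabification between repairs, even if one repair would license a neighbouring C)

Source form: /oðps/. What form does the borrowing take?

oʔŋoho

Substitution: /ð/ → /ʔ/, /p/ → /ŋ/, /s/ → /h/, giving /oʔŋh/.
The consonants /ŋ/, /h/ cannot be parsed into a legal (C)V(C) syllable (at most one coda consonant is licensed; onsets are limited to one consonant).
Epenthesis after each stranded consonant: /ŋ/ → /ŋo/, /h/ → /ho/.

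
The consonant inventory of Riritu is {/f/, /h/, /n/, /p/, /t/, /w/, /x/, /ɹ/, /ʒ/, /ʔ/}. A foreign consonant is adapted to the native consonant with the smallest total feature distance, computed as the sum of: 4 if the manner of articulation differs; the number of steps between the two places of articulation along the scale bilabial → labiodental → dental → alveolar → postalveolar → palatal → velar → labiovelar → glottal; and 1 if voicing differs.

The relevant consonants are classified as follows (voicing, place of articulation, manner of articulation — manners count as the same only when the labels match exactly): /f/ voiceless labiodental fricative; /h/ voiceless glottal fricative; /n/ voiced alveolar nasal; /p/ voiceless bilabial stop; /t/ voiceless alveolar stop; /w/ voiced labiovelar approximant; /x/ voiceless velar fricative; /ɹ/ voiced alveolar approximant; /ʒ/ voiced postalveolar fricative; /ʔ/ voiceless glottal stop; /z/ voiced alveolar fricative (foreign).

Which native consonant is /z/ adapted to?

ʒ

/ʒ/ is closest: same manner (fricative), place distance 1 (alveolar→postalveolar), same voicing; total 1. Next closest is /f/ at distance 3.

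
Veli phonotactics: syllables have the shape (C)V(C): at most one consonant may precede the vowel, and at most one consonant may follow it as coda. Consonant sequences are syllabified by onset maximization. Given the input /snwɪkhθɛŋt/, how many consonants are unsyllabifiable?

4

Under (C)V(C), the unsyllabifiable consonants are /s/, /n/, /h/, /t/ (at most one coda consonant is licensed; onsets are limited to one consonant).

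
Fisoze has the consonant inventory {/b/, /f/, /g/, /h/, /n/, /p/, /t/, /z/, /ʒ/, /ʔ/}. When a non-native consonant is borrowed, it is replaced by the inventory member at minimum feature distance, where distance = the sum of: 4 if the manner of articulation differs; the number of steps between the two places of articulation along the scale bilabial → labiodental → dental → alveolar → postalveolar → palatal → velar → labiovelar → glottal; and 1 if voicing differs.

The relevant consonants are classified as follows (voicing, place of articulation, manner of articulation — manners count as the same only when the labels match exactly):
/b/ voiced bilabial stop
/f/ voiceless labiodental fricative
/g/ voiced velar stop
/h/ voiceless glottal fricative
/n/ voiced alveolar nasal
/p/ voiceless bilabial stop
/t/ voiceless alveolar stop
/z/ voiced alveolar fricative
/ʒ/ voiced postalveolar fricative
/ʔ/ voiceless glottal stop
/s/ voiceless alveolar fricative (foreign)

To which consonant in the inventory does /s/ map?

z

/z/ is closest: same manner (fricative), place distance 0 (alveolar→alveolar), voicing differs (+1); total 1. Next closest is /f/ at distance 2.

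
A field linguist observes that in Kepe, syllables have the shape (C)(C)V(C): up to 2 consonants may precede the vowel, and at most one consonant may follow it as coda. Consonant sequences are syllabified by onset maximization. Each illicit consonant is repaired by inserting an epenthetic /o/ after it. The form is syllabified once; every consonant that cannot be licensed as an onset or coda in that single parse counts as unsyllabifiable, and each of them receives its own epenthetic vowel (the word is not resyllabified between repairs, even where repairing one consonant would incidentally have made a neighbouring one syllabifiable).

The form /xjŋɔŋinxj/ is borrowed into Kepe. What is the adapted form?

xojŋɔŋinxojo

Under (C)(C)V(C), the unsyllabifiable consonants are /x/, /x/, /j/ (at most one coda consonant is licensed; onsets may contain at most 2 consonants).
Each unlicensed consonant becomes the onset of a new syllable: /x/ → /xo/, /x/ → /xo/, /j/ → /jo/.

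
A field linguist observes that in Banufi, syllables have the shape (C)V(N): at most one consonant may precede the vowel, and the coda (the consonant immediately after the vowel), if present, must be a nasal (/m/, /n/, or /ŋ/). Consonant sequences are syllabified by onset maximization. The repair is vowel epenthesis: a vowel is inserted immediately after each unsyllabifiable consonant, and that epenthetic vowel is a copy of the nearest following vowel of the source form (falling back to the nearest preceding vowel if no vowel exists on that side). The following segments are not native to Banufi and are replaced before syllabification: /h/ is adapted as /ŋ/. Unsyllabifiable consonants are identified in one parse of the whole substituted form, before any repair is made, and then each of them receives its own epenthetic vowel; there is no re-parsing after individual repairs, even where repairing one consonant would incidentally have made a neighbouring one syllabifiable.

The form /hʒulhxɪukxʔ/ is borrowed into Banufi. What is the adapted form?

Substitution: /h/ → /ŋ/, giving /ŋʒulŋxɪukxʔ/.
Under (C)V(N), the unsyllabifiable consonants are /ŋ/, /l/, /ŋ/, /k/, /x/, /ʔ/ (only a nasal (/m/, /n/, or /ŋ/) is licensed in coda position; onsets are limited to one consonant).
Epenthesis after each stranded consonant: /ŋ/ → /ŋu/, /l/ → /lɪ/, /ŋ/ → /ŋɪ/, /k/ → /ku/, /x/ → /xu/, /ʔ/ → /ʔu/.

ŋuʒulɪŋɪxɪukuxuʔu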